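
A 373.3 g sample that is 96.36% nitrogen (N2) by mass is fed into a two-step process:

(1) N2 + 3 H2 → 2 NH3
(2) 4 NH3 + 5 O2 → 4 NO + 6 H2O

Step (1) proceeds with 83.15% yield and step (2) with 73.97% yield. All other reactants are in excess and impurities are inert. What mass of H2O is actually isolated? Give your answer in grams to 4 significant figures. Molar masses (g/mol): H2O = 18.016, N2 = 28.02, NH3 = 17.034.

426.8 g

Pure N2 = 373.3 × 0.9636 = 359.71 g.
n(N2) = 359.71 / 28.02 = 12.838 mol.
Step 1 (N2:NH3 = 1:2): theoretical n(NH3) = 25.675 mol; at 83.15% yield, n(NH3) = 21.349 mol.
Step 2 (NH3:H2O = 4:6): theoretical n(H2O) = 32.024 mol, so theoretical mass = 32.024 × 18.016 = 576.94 g.
At 73.97% yield, actual mass of H2O = 576.94 × 0.7397 = 426.76 g.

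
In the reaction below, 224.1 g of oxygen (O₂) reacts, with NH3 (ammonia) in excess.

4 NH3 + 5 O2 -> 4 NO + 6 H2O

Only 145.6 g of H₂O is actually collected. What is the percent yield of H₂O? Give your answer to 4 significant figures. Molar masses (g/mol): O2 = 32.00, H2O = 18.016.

n(O2) = 224.10 g / 32.00 g/mol = 7.0031 mol.
From the equation the O2:H2O mole ratio is 5:6, so n(H2O) = 7.0031 × 6/5 = 8.4037 mol.
Mass of H2O = 8.4037 mol × 18.016 g/mol = 151.40 g.
This is the theoretical yield. Percent yield = 145.6 g / 151.40 g × 100% = 96.168%.

96.17 %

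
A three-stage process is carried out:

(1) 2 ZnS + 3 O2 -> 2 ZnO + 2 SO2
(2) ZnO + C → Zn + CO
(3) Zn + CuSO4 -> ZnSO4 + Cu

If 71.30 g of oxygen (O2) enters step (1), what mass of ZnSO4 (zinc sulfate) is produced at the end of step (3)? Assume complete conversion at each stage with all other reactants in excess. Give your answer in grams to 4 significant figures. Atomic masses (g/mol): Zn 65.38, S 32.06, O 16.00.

M(O2) = 2(16.00) = 32.00 g/mol.
M(ZnSO4) = 65.38 + 32.06 + 4(16.00) = 161.44 g/mol.
n(O2) = 71.30 / 32.00 = 2.2281 mol.
Reaction (1): O2→ZnO ratio 3:2 ⇒ n(ZnO) = 1.4854 mol.
Reaction (2): ZnO→Zn ratio 1:1 ⇒ n(Zn) = 1.4854 mol.
Reaction (3): Zn→ZnSO4 ratio 1:1 ⇒ n(ZnSO4) = 1.4854 mol.
Mass of ZnSO4 = 1.4854 × 161.44 = 239.81 g.

239.8 g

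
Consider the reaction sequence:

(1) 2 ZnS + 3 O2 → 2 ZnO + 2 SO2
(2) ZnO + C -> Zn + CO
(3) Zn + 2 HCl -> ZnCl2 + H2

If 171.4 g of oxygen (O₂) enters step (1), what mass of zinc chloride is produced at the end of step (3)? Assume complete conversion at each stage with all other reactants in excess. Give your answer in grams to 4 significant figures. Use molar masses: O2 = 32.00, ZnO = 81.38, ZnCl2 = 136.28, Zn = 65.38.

486.6 g

n(O2) = 171.4 / 32.00 = 5.3563 mol.
Reaction (1): O2→ZnO ratio 3:2 ⇒ n(ZnO) = 3.5708 mol.
Reaction (2): ZnO→Zn ratio 1:1 ⇒ n(Zn) = 3.5708 mol.
Reaction (3): Zn→ZnCl2 ratio 1:1 ⇒ n(ZnCl2) = 3.5708 mol.
Mass of ZnCl2 = 3.5708 × 136.28 = 486.63 g.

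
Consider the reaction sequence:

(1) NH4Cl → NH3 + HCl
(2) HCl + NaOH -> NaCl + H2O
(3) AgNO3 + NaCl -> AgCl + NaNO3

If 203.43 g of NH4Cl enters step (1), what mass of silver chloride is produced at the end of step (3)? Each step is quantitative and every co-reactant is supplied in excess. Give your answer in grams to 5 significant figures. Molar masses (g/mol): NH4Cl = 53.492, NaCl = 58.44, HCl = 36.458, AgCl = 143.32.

545.05 g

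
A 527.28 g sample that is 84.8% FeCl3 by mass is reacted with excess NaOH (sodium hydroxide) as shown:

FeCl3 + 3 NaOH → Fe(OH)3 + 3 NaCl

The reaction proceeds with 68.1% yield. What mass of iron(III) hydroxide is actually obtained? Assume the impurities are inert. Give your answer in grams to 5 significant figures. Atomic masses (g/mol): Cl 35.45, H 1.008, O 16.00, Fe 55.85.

Pure FeCl3 available = 527.28 g × 0.848 = 447.133 g.
M(FeCl3) = 55.85 + 3(35.45) = 162.20 g/mol.
M(Fe(OH)3) = 55.85 + 3(16.00) + 3(1.008) = 106.874 g/mol.
n(FeCl3) = 447.133 g / 162.20 g/mol = 2.75668 mol.
From the equation the FeCl3:Fe(OH)3 mole ratio is 1:1, so n(Fe(OH)3) = 2.75668 × 1/1 = 2.75668 mol.
Mass of Fe(OH)3 = 2.75668 mol × 106.874 g/mol = 294.617 g.
Actual mass collected = 294.617 g × 0.681 = 200.634 g.

200.63 g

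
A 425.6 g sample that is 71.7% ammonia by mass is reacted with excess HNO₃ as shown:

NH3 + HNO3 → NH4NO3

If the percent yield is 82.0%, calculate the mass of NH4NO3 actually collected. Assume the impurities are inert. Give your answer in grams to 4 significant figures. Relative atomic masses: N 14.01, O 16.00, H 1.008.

1176 g

Pure NH3 available = 425.6 g × 0.717 = 305.16 g.
M(NH3) = 14.01 + 3(1.008) = 17.034 g/mol.
M(NH4NO3) = 2(14.01) + 4(1.008) + 3(16.00) = 80.052 g/mol.
n(NH3) = 305.16 g / 17.034 g/mol = 17.914 mol.
From the equation the NH3:NH4NO3 mole ratio is 1:1, so n(NH4NO3) = 17.914 × 1/1 = 17.914 mol.
Mass of NH4NO3 = 17.914 mol × 80.052 g/mol = 1434.1 g.
Actual mass collected = 1434.1 g × 0.820 = 1176.0 g.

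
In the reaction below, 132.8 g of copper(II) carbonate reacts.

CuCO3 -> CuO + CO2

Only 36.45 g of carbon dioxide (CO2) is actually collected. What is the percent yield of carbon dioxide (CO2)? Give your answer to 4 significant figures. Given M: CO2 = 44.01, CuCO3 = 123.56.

n(CuCO3) = 132.80 g / 123.56 g/mol = 1.0748 mol.
From the equation the CuCO3:CO2 mole ratio is 1:1, so n(CO2) = 1.0748 × 1/1 = 1.0748 mol.
Mass of CO2 = 1.0748 mol × 44.01 g/mol = 47.301 g.
This is the theoretical yield. Percent yield = 36.45 g / 47.301 g × 100% = 77.059%.

77.06 %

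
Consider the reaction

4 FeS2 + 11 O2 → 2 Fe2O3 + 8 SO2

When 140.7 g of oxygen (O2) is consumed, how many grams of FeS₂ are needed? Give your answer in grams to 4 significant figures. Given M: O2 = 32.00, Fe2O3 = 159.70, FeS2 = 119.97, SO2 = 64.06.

191.8 g

n(O2) = 140.70 g / 32.00 g/mol = 4.3969 mol.
From the equation the O2:FeS2 mole ratio is 11:4, so n(FeS2) = 4.3969 × 4/11 = 1.5989 mol.
Mass of FeS2 = 1.5989 mol × 119.97 g/mol = 191.82 g.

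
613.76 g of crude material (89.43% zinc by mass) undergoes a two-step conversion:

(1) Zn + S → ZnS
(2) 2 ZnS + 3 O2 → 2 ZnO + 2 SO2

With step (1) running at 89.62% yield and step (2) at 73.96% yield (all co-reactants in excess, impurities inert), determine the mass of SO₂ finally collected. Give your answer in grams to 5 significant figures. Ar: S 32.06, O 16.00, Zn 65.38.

Pure Zn = 613.76 × 0.8943 = 548.886 g.
M(Zn) = 65.38 g/mol.
M(SO2) = 32.06 + 2(16.00) = 64.06 g/mol.
n(Zn) = 548.886 / 65.38 = 8.39531 mol.
Step 1 (Zn:ZnS = 1:1): theoretical n(ZnS) = 8.39531 mol; at 89.62% yield, n(ZnS) = 7.52388 mol.
Step 2 (ZnS:SO2 = 2:2): theoretical n(SO2) = 7.52388 mol, so theoretical mass = 7.52388 × 64.06 = 481.980 g.
At 73.96% yield, actual mass of SO2 = 481.980 × 0.7396 = 356.472 g.

356.47 g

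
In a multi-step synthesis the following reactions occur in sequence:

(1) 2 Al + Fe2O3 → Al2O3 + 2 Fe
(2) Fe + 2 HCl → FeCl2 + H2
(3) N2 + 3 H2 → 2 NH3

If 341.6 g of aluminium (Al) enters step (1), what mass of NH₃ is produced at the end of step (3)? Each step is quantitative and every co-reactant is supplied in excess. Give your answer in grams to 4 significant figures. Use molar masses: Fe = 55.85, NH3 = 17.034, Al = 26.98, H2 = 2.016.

143.8 g

n(Al) = 341.6 / 26.98 = 12.661 mol.
Reaction (1): Al→Fe ratio 2:2 ⇒ n(Fe) = 12.661 mol.
Reaction (2): Fe→H2 ratio 1:1 ⇒ n(H2) = 12.661 mol.
Reaction (3): H2→NH3 ratio 3:2 ⇒ n(NH3) = 8.4408 mol.
Mass of NH3 = 8.4408 × 17.034 = 143.78 g.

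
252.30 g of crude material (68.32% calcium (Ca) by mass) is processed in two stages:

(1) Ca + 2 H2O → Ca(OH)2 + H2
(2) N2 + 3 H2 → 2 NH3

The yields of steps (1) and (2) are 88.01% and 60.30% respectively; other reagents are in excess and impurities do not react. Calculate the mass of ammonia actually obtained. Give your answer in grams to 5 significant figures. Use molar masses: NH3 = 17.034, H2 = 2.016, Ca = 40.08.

Pure Ca = 252.30 × 0.6832 = 172.371 g.
n(Ca) = 172.371 / 40.08 = 4.30068 mol.
Step 1 (Ca:H2 = 1:1): theoretical n(H2) = 4.30068 mol; at 88.01% yield, n(H2) = 3.78503 mol.
Step 2 (H2:NH3 = 3:2): theoretical n(NH3) = 2.52335 mol, so theoretical mass = 2.52335 × 17.034 = 42.9828 g.
At 60.30% yield, actual mass of NH3 = 42.9828 × 0.6030 = 25.9186 g.

25.919 g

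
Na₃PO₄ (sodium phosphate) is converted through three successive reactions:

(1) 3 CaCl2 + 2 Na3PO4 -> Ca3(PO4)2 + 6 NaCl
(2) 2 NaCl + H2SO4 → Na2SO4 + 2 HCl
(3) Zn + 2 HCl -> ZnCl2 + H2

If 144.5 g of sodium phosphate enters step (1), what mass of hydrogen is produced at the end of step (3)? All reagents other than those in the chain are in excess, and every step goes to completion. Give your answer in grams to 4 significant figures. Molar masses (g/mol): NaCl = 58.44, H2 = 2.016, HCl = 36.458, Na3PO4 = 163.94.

n(Na3PO4) = 144.5 / 163.94 = 0.88142 mol.
Reaction (1): Na3PO4→NaCl ratio 2:6 ⇒ n(NaCl) = 2.6443 mol.
Reaction (2): NaCl→HCl ratio 2:2 ⇒ n(HCl) = 2.6443 mol.
Reaction (3): HCl→H2 ratio 2:1 ⇒ n(H2) = 1.3221 mol.
Mass of H2 = 1.3221 × 2.016 = 2.6654 g.

2.665 g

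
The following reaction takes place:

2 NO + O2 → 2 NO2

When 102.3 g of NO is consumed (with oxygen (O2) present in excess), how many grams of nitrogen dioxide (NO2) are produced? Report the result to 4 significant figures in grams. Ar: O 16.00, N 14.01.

156.8 g

M(NO) = 14.01 + 16.00 = 30.01 g/mol.
M(NO2) = 14.01 + 2(16.00) = 46.01 g/mol.
n(NO) = 102.30 g / 30.01 g/mol = 3.4089 mol.
From the equation the NO:NO2 mole ratio is 2:2, so n(NO2) = 3.4089 × 2/2 = 3.4089 mol.
Mass of NO2 = 3.4089 mol × 46.01 g/mol = 156.84 g.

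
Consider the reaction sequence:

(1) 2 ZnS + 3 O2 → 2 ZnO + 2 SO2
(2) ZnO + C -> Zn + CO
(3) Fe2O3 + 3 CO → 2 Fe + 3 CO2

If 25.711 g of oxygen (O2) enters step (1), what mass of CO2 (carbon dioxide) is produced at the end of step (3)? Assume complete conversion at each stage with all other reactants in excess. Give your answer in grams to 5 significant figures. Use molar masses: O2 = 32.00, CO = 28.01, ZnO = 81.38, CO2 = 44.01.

n(O2) = 25.711 / 32.00 = 0.803469 mol.
Reaction (1): O2→ZnO ratio 3:2 ⇒ n(ZnO) = 0.535646 mol.
Reaction (2): ZnO→CO ratio 1:1 ⇒ n(CO) = 0.535646 mol.
Reaction (3): CO→CO2 ratio 3:3 ⇒ n(CO2) = 0.535646 mol.
Mass of CO2 = 0.535646 × 44.01 = 23.5738 g.

23.574 g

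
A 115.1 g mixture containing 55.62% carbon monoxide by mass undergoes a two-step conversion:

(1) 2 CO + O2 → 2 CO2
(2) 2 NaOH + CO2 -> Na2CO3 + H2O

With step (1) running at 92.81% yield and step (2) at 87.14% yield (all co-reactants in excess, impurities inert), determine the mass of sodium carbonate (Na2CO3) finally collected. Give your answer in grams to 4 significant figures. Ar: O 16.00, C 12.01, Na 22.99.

195.9 g

Pure CO = 115.1 × 0.5562 = 64.019 g.
M(CO) = 12.01 + 16.00 = 28.01 g/mol.
M(Na2CO3) = 2(22.99) + 12.01 + 3(16.00) = 105.99 g/mol.
n(CO) = 64.019 / 28.01 = 2.2856 mol.
Step 1 (CO:CO2 = 2:2): theoretical n(CO2) = 2.2856 mol; at 92.81% yield, n(CO2) = 2.1212 mol.
Step 2 (CO2:Na2CO3 = 1:1): theoretical n(Na2CO3) = 2.1212 mol, so theoretical mass = 2.1212 × 105.99 = 224.83 g.
At 87.14% yield, actual mass of Na2CO3 = 224.83 × 0.8714 = 195.92 g.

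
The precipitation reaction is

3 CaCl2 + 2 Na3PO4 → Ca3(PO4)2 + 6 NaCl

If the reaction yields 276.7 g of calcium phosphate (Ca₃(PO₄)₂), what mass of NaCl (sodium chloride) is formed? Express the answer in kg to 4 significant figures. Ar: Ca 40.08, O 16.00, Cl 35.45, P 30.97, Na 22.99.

0.3128 kg

M(Ca3(PO4)2) = 3(40.08) + 2(30.97) + 8(16.00) = 310.18 g/mol.
M(NaCl) = 22.99 + 35.45 = 58.44 g/mol.
n(Ca3(PO4)2) = 276.70 g / 310.18 g/mol = 0.89206 mol.
From the equation the Ca3(PO4)2:NaCl mole ratio is 1:6, so n(NaCl) = 0.89206 × 6/1 = 5.3524 mol.
Mass of NaCl = 5.3524 mol × 58.44 g/mol = 312.79 g.
Converting to kg: 312.79 g = 0.3128 kg.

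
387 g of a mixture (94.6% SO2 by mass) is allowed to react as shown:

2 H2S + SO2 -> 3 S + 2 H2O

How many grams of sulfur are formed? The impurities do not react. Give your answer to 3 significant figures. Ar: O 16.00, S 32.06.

Mass of pure SO2 = 387 g × 0.946 = 366.1 g.
M(SO2) = 32.06 + 2(16.00) = 64.06 g/mol.
M(S) = 32.06 g/mol.
n(SO2) = 366.1 g / 64.06 g/mol = 5.715 mol.
From the equation the SO2:S mole ratio is 1:3, so n(S) = 5.715 × 3/1 = 17.14 mol.
Mass of S = 17.14 mol × 32.06 g/mol = 549.7 g.

550 g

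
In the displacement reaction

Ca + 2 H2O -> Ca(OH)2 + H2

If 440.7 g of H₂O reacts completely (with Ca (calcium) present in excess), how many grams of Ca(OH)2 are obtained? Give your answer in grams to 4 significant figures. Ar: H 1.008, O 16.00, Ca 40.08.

906.3 g

M(H2O) = 2(1.008) + 16.00 = 18.016 g/mol.
M(Ca(OH)2) = 40.08 + 2(16.00) + 2(1.008) = 74.096 g/mol.
n(H2O) = 440.70 g / 18.016 g/mol = 24.462 mol.
From the equation the H2O:Ca(OH)2 mole ratio is 2:1, so n(Ca(OH)2) = 24.462 × 1/2 = 12.231 mol.
Mass of Ca(OH)2 = 12.231 mol × 74.096 g/mol = 906.25 g.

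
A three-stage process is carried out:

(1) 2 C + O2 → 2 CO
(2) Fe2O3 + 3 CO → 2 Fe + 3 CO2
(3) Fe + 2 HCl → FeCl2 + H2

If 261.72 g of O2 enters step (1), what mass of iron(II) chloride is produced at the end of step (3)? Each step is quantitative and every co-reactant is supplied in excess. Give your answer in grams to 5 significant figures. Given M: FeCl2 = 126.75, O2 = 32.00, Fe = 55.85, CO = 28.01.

n(O2) = 261.72 / 32.00 = 8.17875 mol.
Reaction (1): O2→CO ratio 1:2 ⇒ n(CO) = 16.3575 mol.
Reaction (2): CO→Fe ratio 3:2 ⇒ n(Fe) = 10.9050 mol.
Reaction (3): Fe→FeCl2 ratio 1:1 ⇒ n(FeCl2) = 10.9050 mol.
Mass of FeCl2 = 10.9050 × 126.75 = 1382.21 g.

1382.2 g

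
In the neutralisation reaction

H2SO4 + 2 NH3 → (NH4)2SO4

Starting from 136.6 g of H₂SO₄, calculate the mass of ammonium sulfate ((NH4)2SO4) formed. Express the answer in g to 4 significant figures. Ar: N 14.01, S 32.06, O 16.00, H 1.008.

184.0 g

M(H2SO4) = 2(1.008) + 32.06 + 4(16.00) = 98.076 g/mol.
M((NH4)2SO4) = 2(14.01) + 8(1.008) + 32.06 + 4(16.00) = 132.144 g/mol.
n(H2SO4) = 136.60 g / 98.076 g/mol = 1.3928 mol.
From the equation the H2SO4:(NH4)2SO4 mole ratio is 1:1, so n((NH4)2SO4) = 1.3928 × 1/1 = 1.3928 mol.
Mass of (NH4)2SO4 = 1.3928 mol × 132.144 g/mol = 184.05 g.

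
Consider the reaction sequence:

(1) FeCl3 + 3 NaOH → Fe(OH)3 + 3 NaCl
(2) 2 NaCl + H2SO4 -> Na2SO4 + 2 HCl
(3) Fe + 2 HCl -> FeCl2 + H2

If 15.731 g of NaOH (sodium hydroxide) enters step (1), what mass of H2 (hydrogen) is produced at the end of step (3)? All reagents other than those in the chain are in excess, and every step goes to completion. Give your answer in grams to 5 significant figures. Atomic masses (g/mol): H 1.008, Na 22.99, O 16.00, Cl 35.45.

M(NaOH) = 22.99 + 16.00 + 1.008 = 39.998 g/mol.
M(H2) = 2(1.008) = 2.016 g/mol.
n(NaOH) = 15.731 / 39.998 = 0.393295 mol.
Reaction (1): NaOH→NaCl ratio 3:3 ⇒ n(NaCl) = 0.393295 mol.
Reaction (2): NaCl→HCl ratio 2:2 ⇒ n(HCl) = 0.393295 mol.
Reaction (3): HCl→H2 ratio 2:1 ⇒ n(H2) = 0.196647 mol.
Mass of H2 = 0.196647 × 2.016 = 0.396441 g.

0.39644 g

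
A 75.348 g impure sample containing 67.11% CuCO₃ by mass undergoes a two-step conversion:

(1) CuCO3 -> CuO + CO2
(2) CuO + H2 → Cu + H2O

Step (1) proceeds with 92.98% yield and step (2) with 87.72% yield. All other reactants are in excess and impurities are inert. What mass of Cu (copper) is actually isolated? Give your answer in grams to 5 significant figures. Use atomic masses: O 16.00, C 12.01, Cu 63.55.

21.212 g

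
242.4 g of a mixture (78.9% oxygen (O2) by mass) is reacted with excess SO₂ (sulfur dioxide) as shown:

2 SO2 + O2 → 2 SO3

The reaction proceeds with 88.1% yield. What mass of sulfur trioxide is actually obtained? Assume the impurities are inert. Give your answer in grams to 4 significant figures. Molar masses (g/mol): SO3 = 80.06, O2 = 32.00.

843.1 g

Pure O2 available = 242.4 g × 0.789 = 191.25 g.
n(O2) = 191.25 g / 32.00 g/mol = 5.9767 mol.
From the equation the O2:SO3 mole ratio is 1:2, so n(SO3) = 5.9767 × 2/1 = 11.953 mol.
Mass of SO3 = 11.953 mol × 80.06 g/mol = 956.99 g.
Actual mass collected = 956.99 g × 0.881 = 843.10 g.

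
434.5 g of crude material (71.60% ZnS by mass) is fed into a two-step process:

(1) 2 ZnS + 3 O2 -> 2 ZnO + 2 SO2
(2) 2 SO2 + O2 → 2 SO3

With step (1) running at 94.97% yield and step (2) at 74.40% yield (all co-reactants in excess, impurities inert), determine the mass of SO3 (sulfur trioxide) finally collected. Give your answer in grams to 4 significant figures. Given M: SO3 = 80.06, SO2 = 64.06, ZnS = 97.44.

Pure ZnS = 434.5 × 0.7160 = 311.10 g.
n(ZnS) = 311.10 / 97.44 = 3.1928 mol.
Step 1 (ZnS:SO2 = 2:2): theoretical n(SO2) = 3.1928 mol; at 94.97% yield, n(SO2) = 3.0322 mol.
Step 2 (SO2:SO3 = 2:2): theoretical n(SO3) = 3.0322 mol, so theoretical mass = 3.0322 × 80.06 = 242.75 g.
At 74.40% yield, actual mass of SO3 = 242.75 × 0.7440 = 180.61 g.

180.6 g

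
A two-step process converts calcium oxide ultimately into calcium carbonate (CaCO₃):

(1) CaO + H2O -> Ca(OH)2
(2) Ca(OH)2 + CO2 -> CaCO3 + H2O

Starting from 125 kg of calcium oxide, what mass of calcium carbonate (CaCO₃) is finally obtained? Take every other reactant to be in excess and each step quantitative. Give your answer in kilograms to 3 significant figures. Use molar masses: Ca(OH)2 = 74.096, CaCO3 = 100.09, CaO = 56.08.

223 kg

125 kg = 125000 g.
n(CaO) = 125000 / 56.08 = 2229 mol.
Step 1 gives a 1:1 ratio of CaO to Ca(OH)2, so n(Ca(OH)2) = 2229 mol.
In step 2 the Ca(OH)2:CaCO3 ratio is 1:1, so n(CaCO3) = 2229 mol.
Mass of CaCO3 = 2229 × 100.09 = 223100 g = 223 kg.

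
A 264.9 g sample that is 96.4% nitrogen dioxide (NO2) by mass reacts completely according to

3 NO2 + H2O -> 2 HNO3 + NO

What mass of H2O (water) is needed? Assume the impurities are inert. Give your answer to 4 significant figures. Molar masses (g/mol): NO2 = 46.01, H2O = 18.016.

Mass of pure NO2 = 264.9 g × 0.964 = 255.36 g.
n(NO2) = 255.36 g / 46.01 g/mol = 5.5502 mol.
From the equation the NO2:H2O mole ratio is 3:1, so n(H2O) = 5.5502 × 1/3 = 1.8501 mol.
Mass of H2O = 1.8501 mol × 18.016 g/mol = 33.331 g.

33.33 g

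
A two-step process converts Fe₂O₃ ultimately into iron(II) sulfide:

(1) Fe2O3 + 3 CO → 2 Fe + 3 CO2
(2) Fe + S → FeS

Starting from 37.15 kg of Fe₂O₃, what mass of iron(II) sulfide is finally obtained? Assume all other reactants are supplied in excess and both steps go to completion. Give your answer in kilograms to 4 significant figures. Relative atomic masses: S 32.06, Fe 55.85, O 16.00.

M(Fe2O3) = 2(55.85) + 3(16.00) = 159.70 g/mol.
M(FeS) = 55.85 + 32.06 = 87.91 g/mol.
37.15 kg = 37150 g.
n(Fe2O3) = 37150 / 159.70 = 232.62 mol.
Step 1 gives a 1:2 ratio of Fe2O3 to Fe, so n(Fe) = 465.25 mol.
In step 2 the Fe:FeS ratio is 1:1, so n(FeS) = 465.25 mol.
Mass of FeS = 465.25 × 87.91 = 40900 g = 40.90 kg.

40.90 kg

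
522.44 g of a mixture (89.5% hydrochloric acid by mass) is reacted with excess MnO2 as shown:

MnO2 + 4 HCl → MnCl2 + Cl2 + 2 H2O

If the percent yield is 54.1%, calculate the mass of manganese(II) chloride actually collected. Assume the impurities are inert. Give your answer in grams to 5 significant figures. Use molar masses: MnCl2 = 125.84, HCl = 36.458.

218.28 g

Pure HCl available = 522.44 g × 0.895 = 467.584 g.
n(HCl) = 467.584 g / 36.458 g/mol = 12.8253 mol.
From the equation the HCl:MnCl2 mole ratio is 4:1, so n(MnCl2) = 12.8253 × 1/4 = 3.20632 mol.
Mass of MnCl2 = 3.20632 mol × 125.84 g/mol = 403.483 g.
Actual mass collected = 403.483 g × 0.541 = 218.284 g.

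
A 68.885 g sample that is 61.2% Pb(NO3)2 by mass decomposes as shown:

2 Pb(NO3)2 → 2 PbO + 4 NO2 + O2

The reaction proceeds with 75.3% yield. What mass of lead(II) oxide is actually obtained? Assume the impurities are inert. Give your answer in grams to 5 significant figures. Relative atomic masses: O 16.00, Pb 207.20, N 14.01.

Pure Pb(NO3)2 available = 68.885 g × 0.612 = 42.1576 g.
M(Pb(NO3)2) = 207.20 + 2(14.01) + 6(16.00) = 331.22 g/mol.
M(PbO) = 207.20 + 16.00 = 223.20 g/mol.
n(Pb(NO3)2) = 42.1576 g / 331.22 g/mol = 0.127280 mol.
From the equation the Pb(NO3)2:PbO mole ratio is 2:2, so n(PbO) = 0.127280 × 2/2 = 0.127280 mol.
Mass of PbO = 0.127280 mol × 223.20 g/mol = 28.4089 g.
Actual mass collected = 28.4089 g × 0.753 = 21.3919 g.

21.392 g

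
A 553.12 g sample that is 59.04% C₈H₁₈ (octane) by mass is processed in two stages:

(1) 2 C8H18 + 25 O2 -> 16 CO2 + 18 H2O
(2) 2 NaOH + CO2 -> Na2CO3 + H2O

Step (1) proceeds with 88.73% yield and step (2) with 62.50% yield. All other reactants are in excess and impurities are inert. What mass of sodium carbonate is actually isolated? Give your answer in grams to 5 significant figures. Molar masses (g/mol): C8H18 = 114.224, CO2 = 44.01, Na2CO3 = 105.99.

1344.4 g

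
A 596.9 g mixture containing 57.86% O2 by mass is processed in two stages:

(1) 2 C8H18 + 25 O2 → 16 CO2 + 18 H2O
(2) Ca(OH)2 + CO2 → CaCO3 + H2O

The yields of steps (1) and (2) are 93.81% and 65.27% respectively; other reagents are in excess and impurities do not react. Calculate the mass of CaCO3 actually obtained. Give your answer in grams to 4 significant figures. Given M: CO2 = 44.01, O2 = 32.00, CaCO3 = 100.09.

423.3 g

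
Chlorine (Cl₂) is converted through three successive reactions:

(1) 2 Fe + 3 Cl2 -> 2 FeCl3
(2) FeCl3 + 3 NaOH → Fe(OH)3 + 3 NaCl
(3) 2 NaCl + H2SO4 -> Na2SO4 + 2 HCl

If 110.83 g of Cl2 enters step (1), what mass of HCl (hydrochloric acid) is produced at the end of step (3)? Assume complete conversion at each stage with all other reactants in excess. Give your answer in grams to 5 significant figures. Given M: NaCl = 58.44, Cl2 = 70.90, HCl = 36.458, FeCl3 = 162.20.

n(Cl2) = 110.83 / 70.90 = 1.56319 mol.
Reaction (1): Cl2→FeCl3 ratio 3:2 ⇒ n(FeCl3) = 1.04213 mol.
Reaction (2): FeCl3→NaCl ratio 1:3 ⇒ n(NaCl) = 3.12638 mol.
Reaction (3): NaCl→HCl ratio 2:2 ⇒ n(HCl) = 3.12638 mol.
Mass of HCl = 3.12638 × 36.458 = 113.981 g.

113.98 g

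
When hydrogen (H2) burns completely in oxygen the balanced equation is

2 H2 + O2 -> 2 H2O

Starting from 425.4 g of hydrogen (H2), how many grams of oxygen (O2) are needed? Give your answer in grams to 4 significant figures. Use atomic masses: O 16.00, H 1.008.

3376 g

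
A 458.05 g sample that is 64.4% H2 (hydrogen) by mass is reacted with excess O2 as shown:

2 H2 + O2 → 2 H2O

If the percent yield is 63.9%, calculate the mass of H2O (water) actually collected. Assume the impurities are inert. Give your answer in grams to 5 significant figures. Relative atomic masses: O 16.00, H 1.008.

1684.5 g

Pure H2 available = 458.05 g × 0.644 = 294.984 g.
M(H2) = 2(1.008) = 2.016 g/mol.
M(H2O) = 2(1.008) + 16.00 = 18.016 g/mol.
n(H2) = 294.984 g / 2.016 g/mol = 146.322 mol.
From the equation the H2:H2O mole ratio is 2:2, so n(H2O) = 146.322 × 2/2 = 146.322 mol.
Mass of H2O = 146.322 mol × 18.016 g/mol = 2636.13 g.
Actual mass collected = 2636.13 g × 0.639 = 1684.49 g.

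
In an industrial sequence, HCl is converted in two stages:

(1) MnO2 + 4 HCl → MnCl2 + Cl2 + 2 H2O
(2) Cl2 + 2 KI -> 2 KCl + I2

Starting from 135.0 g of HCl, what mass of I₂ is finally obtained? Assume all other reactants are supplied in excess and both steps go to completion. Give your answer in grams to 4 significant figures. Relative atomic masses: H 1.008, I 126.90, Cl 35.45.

234.9 g

M(HCl) = 1.008 + 35.45 = 36.458 g/mol.
M(I2) = 2(126.90) = 253.80 g/mol.
n(HCl) = 135.00 / 36.458 = 3.7029 mol.
Step 1 gives a 4:1 ratio of HCl to Cl2, so n(Cl2) = 0.92572 mol.
In step 2 the Cl2:I2 ratio is 1:1, so n(I2) = 0.92572 mol.
Mass of I2 = 0.92572 × 253.80 = 234.95 g.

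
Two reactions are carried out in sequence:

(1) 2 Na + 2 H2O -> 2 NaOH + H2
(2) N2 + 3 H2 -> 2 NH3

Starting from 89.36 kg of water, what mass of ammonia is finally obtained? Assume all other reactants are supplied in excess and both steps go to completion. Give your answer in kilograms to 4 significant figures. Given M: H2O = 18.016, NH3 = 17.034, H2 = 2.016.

28.16 kg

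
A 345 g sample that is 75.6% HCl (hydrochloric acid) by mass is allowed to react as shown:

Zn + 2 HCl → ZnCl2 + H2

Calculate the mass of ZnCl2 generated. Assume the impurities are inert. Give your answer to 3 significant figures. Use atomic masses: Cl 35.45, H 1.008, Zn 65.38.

487 g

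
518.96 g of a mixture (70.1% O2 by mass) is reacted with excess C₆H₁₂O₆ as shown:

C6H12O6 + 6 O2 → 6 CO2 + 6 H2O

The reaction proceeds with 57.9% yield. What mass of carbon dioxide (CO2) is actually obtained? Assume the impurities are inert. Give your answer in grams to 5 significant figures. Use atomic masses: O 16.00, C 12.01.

Pure O2 available = 518.96 g × 0.701 = 363.791 g.
M(O2) = 2(16.00) = 32.00 g/mol.
M(CO2) = 12.01 + 2(16.00) = 44.01 g/mol.
n(O2) = 363.791 g / 32.00 g/mol = 11.3685 mol.
From the equation the O2:CO2 mole ratio is 6:6, so n(CO2) = 11.3685 × 6/6 = 11.3685 mol.
Mass of CO2 = 11.3685 mol × 44.01 g/mol = 500.326 g.
Actual mass collected = 500.326 g × 0.579 = 289.689 g.

289.69 g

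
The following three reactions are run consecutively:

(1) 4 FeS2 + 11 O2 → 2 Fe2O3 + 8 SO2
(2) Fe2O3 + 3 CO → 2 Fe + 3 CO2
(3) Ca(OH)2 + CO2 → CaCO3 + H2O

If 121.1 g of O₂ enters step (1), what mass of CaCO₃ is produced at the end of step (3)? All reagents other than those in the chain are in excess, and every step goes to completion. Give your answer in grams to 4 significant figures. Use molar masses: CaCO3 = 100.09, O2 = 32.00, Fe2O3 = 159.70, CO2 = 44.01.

n(O2) = 121.1 / 32.00 = 3.7844 mol.
Reaction (1): O2→Fe2O3 ratio 11:2 ⇒ n(Fe2O3) = 0.68807 mol.
Reaction (2): Fe2O3→CO2 ratio 1:3 ⇒ n(CO2) = 2.0642 mol.
Reaction (3): CO2→CaCO3 ratio 1:1 ⇒ n(CaCO3) = 2.0642 mol.
Mass of CaCO3 = 2.0642 × 100.09 = 206.61 g.

206.6 g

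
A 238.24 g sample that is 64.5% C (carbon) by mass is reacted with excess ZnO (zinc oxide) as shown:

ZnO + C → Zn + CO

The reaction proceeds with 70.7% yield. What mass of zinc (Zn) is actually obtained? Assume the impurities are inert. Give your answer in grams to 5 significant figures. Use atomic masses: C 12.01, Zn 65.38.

Pure C available = 238.24 g × 0.645 = 153.665 g.
M(C) = 12.01 g/mol.
M(Zn) = 65.38 g/mol.
n(C) = 153.665 g / 12.01 g/mol = 12.7947 mol.
From the equation the C:Zn mole ratio is 1:1, so n(Zn) = 12.7947 × 1/1 = 12.7947 mol.
Mass of Zn = 12.7947 mol × 65.38 g/mol = 836.520 g.
Actual mass collected = 836.520 g × 0.707 = 591.420 g.

591.42 g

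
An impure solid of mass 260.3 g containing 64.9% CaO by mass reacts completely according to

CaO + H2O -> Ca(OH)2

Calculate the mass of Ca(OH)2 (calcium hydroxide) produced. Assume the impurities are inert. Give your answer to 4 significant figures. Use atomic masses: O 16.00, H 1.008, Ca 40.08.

Mass of pure CaO = 260.3 g × 0.649 = 168.93 g.
M(CaO) = 40.08 + 16.00 = 56.08 g/mol.
M(Ca(OH)2) = 40.08 + 2(16.00) + 2(1.008) = 74.096 g/mol.
n(CaO) = 168.93 g / 56.08 g/mol = 3.0124 mol.
From the equation the CaO:Ca(OH)2 mole ratio is 1:1, so n(Ca(OH)2) = 3.0124 × 1/1 = 3.0124 mol.
Mass of Ca(OH)2 = 3.0124 mol × 74.096 g/mol = 223.21 g.

223.2 g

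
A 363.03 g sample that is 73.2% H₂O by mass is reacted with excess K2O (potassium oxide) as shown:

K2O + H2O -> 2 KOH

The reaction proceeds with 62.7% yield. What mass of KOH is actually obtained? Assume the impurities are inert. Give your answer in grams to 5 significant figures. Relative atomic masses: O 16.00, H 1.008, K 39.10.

1037.8 g

Pure H2O available = 363.03 g × 0.732 = 265.738 g.
M(H2O) = 2(1.008) + 16.00 = 18.016 g/mol.
M(KOH) = 39.10 + 16.00 + 1.008 = 56.108 g/mol.
n(H2O) = 265.738 g / 18.016 g/mol = 14.7501 mol.
From the equation the H2O:KOH mole ratio is 1:2, so n(KOH) = 14.7501 × 2/1 = 29.5002 mol.
Mass of KOH = 29.5002 mol × 56.108 g/mol = 1655.20 g.
Actual mass collected = 1655.20 g × 0.627 = 1037.81 g.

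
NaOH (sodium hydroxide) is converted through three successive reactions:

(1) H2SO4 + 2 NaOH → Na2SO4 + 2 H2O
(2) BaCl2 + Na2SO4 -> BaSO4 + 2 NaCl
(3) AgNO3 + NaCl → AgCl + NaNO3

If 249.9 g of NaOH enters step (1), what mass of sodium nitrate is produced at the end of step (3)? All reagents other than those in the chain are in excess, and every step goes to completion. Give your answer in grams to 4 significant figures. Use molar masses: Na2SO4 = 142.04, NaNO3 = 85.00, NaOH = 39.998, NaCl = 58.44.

531.1 g

n(NaOH) = 249.9 / 39.998 = 6.2478 mol.
Reaction (1): NaOH→Na2SO4 ratio 2:1 ⇒ n(Na2SO4) = 3.1239 mol.
Reaction (2): Na2SO4→NaCl ratio 1:2 ⇒ n(NaCl) = 6.2478 mol.
Reaction (3): NaCl→NaNO3 ratio 1:1 ⇒ n(NaNO3) = 6.2478 mol.
Mass of NaNO3 = 6.2478 × 85.00 = 531.06 g.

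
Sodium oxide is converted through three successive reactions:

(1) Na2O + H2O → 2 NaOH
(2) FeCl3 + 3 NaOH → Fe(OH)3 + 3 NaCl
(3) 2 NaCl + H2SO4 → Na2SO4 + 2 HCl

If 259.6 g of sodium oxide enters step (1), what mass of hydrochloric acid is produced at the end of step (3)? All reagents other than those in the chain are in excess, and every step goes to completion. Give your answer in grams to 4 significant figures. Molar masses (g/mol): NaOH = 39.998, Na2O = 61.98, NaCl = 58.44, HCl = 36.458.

305.4 g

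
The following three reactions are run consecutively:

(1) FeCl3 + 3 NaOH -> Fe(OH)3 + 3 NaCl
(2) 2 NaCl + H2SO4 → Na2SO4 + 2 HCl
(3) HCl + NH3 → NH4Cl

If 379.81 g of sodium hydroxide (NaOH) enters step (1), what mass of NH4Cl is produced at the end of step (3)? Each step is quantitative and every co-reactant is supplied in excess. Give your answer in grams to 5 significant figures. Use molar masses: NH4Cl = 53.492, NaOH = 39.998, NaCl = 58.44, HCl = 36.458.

n(NaOH) = 379.81 / 39.998 = 9.49572 mol.
Reaction (1): NaOH→NaCl ratio 3:3 ⇒ n(NaCl) = 9.49572 mol.
Reaction (2): NaCl→HCl ratio 2:2 ⇒ n(HCl) = 9.49572 mol.
Reaction (3): HCl→NH4Cl ratio 1:1 ⇒ n(NH4Cl) = 9.49572 mol.
Mass of NH4Cl = 9.49572 × 53.492 = 507.945 g.

507.95 g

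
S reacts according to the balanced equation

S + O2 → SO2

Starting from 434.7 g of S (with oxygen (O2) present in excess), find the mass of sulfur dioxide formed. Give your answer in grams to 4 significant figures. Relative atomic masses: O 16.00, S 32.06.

M(S) = 32.06 g/mol.
M(SO2) = 32.06 + 2(16.00) = 64.06 g/mol.
n(S) = 434.70 g / 32.06 g/mol = 13.559 mol.
From the equation the S:SO2 mole ratio is 1:1, so n(SO2) = 13.559 × 1/1 = 13.559 mol.
Mass of SO2 = 13.559 mol × 64.06 g/mol = 868.59 g.

868.6 g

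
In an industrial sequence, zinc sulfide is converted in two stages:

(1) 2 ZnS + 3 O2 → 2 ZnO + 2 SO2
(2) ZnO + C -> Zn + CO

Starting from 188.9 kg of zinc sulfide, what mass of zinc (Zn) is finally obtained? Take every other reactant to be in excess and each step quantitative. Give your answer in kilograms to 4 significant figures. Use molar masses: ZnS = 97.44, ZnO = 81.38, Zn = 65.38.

126.7 kg

188.9 kg = 188900 g.
n(ZnS) = 188900 / 97.44 = 1938.6 mol.
Step 1 gives a 2:2 ratio of ZnS to ZnO, so n(ZnO) = 1938.6 mol.
In step 2 the ZnO:Zn ratio is 1:1, so n(Zn) = 1938.6 mol.
Mass of Zn = 1938.6 × 65.38 = 126750 g = 126.7 kg.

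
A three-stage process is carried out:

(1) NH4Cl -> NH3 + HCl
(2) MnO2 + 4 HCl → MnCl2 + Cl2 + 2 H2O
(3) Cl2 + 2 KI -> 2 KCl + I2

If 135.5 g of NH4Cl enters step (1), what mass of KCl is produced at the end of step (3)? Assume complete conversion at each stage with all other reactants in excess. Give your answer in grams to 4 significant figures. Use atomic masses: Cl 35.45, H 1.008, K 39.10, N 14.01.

M(NH4Cl) = 14.01 + 4(1.008) + 35.45 = 53.492 g/mol.
M(KCl) = 39.10 + 35.45 = 74.55 g/mol.
n(NH4Cl) = 135.5 / 53.492 = 2.5331 mol.
Reaction (1): NH4Cl→HCl ratio 1:1 ⇒ n(HCl) = 2.5331 mol.
Reaction (2): HCl→Cl2 ratio 4:1 ⇒ n(Cl2) = 0.63327 mol.
Reaction (3): Cl2→KCl ratio 1:2 ⇒ n(KCl) = 1.2665 mol.
Mass of KCl = 1.2665 × 74.55 = 94.421 g.

94.42 g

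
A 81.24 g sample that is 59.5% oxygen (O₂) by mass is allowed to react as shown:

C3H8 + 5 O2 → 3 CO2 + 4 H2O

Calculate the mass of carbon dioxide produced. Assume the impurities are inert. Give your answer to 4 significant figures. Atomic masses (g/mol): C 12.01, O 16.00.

Mass of pure O2 = 81.24 g × 0.595 = 48.338 g.
M(O2) = 2(16.00) = 32.00 g/mol.
M(CO2) = 12.01 + 2(16.00) = 44.01 g/mol.
n(O2) = 48.338 g / 32.00 g/mol = 1.5106 mol.
From the equation the O2:CO2 mole ratio is 5:3, so n(CO2) = 1.5106 × 3/5 = 0.90633 mol.
Mass of CO2 = 0.90633 mol × 44.01 g/mol = 39.888 g.

39.89 g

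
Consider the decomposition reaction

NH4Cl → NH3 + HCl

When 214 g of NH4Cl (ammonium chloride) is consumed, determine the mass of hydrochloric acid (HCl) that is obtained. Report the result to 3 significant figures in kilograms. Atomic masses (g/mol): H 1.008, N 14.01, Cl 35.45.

0.146 kg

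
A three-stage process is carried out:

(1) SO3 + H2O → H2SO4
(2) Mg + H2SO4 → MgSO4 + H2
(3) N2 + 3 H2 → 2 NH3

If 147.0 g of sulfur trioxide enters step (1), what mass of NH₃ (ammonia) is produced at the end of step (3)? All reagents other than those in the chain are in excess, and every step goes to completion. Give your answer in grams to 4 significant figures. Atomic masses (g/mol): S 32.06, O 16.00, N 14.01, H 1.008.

20.85 g

M(SO3) = 32.06 + 3(16.00) = 80.06 g/mol.
M(NH3) = 14.01 + 3(1.008) = 17.034 g/mol.
n(SO3) = 147.0 / 80.06 = 1.8361 mol.
Reaction (1): SO3→H2SO4 ratio 1:1 ⇒ n(H2SO4) = 1.8361 mol.
Reaction (2): H2SO4→H2 ratio 1:1 ⇒ n(H2) = 1.8361 mol.
Reaction (3): H2→NH3 ratio 3:2 ⇒ n(NH3) = 1.2241 mol.
Mass of NH3 = 1.2241 × 17.034 = 20.851 g.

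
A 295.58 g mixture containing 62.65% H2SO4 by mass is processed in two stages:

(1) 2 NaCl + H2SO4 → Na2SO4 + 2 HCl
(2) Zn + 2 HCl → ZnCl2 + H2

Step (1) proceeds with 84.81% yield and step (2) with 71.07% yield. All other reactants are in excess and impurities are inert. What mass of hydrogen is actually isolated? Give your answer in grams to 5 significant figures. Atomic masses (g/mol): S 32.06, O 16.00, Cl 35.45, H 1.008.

2.2943 g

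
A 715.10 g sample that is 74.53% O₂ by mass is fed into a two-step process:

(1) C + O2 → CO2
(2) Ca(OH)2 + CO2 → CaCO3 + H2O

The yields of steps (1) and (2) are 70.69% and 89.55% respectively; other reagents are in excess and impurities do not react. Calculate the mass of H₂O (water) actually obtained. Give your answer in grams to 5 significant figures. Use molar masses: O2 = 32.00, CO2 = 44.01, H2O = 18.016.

189.95 g

Pure O2 = 715.10 × 0.7453 = 532.964 g.
n(O2) = 532.964 / 32.00 = 16.6551 mol.
Step 1 (O2:CO2 = 1:1): theoretical n(CO2) = 16.6551 mol; at 70.69% yield, n(CO2) = 11.7735 mol.
Step 2 (CO2:H2O = 1:1): theoretical n(H2O) = 11.7735 mol, so theoretical mass = 11.7735 × 18.016 = 212.112 g.
At 89.55% yield, actual mass of H2O = 212.112 × 0.8955 = 189.946 g.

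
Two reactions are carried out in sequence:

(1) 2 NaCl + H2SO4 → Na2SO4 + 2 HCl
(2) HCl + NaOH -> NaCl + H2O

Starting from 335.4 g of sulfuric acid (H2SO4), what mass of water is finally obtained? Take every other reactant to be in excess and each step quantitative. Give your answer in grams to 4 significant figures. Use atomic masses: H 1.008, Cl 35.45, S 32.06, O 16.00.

M(H2SO4) = 2(1.008) + 32.06 + 4(16.00) = 98.076 g/mol.
M(H2O) = 2(1.008) + 16.00 = 18.016 g/mol.
n(H2SO4) = 335.40 / 98.076 = 3.4198 mol.
Step 1 gives a 1:2 ratio of H2SO4 to HCl, so n(HCl) = 6.8396 mol.
In step 2 the HCl:H2O ratio is 1:1, so n(H2O) = 6.8396 mol.
Mass of H2O = 6.8396 × 18.016 = 123.22 g.

123.2 g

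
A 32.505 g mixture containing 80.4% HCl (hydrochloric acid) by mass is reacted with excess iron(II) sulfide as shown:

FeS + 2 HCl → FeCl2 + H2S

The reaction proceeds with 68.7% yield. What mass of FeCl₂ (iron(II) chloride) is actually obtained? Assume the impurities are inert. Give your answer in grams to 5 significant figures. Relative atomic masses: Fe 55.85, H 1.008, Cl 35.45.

31.210 g

Pure HCl available = 32.505 g × 0.804 = 26.1340 g.
M(HCl) = 1.008 + 35.45 = 36.458 g/mol.
M(FeCl2) = 55.85 + 2(35.45) = 126.75 g/mol.
n(HCl) = 26.1340 g / 36.458 g/mol = 0.716825 mol.
From the equation the HCl:FeCl2 mole ratio is 2:1, so n(FeCl2) = 0.716825 × 1/2 = 0.358413 mol.
Mass of FeCl2 = 0.358413 mol × 126.75 g/mol = 45.4288 g.
Actual mass collected = 45.4288 g × 0.687 = 31.2096 g.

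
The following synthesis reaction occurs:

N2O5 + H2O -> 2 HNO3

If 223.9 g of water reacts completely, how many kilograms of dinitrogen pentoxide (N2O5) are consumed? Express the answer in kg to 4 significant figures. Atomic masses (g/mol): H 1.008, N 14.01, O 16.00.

1.342 kg

M(H2O) = 2(1.008) + 16.00 = 18.016 g/mol.
M(N2O5) = 2(14.01) + 5(16.00) = 108.02 g/mol.
n(H2O) = 223.90 g / 18.016 g/mol = 12.428 mol.
From the equation the H2O:N2O5 mole ratio is 1:1, so n(N2O5) = 12.428 × 1/1 = 12.428 mol.
Mass of N2O5 = 12.428 mol × 108.02 g/mol = 1342.5 g.
Converting to kg: 1342.5 g = 1.342 kg.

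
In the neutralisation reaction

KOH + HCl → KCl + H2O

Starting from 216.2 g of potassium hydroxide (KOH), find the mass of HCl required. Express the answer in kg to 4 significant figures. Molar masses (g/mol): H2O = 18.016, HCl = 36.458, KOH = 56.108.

n(KOH) = 216.20 g / 56.108 g/mol = 3.8533 mol.
From the equation the KOH:HCl mole ratio is 1:1, so n(HCl) = 3.8533 × 1/1 = 3.8533 mol.
Mass of HCl = 3.8533 mol × 36.458 g/mol = 140.48 g.
Converting to kg: 140.48 g = 0.1405 kg.

0.1405 kg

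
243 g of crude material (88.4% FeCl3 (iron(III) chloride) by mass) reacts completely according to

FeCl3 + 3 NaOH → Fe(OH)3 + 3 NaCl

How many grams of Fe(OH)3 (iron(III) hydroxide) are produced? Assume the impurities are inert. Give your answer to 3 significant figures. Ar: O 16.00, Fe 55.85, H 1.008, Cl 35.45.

142 g

Mass of pure FeCl3 = 243 g × 0.884 = 214.8 g.
M(FeCl3) = 55.85 + 3(35.45) = 162.20 g/mol.
M(Fe(OH)3) = 55.85 + 3(16.00) + 3(1.008) = 106.874 g/mol.
n(FeCl3) = 214.8 g / 162.20 g/mol = 1.324 mol.
From the equation the FeCl3:Fe(OH)3 mole ratio is 1:1, so n(Fe(OH)3) = 1.324 × 1/1 = 1.324 mol.
Mass of Fe(OH)3 = 1.324 mol × 106.874 g/mol = 141.5 g.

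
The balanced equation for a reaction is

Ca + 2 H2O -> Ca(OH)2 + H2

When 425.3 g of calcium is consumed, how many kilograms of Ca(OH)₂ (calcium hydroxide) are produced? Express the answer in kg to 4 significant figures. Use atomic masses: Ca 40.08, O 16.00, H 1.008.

0.7863 kg

M(Ca) = 40.08 g/mol.
M(Ca(OH)2) = 40.08 + 2(16.00) + 2(1.008) = 74.096 g/mol.
n(Ca) = 425.30 g / 40.08 g/mol = 10.611 mol.
From the equation the Ca:Ca(OH)2 mole ratio is 1:1, so n(Ca(OH)2) = 10.611 × 1/1 = 10.611 mol.
Mass of Ca(OH)2 = 10.611 mol × 74.096 g/mol = 786.25 g.
Converting to kg: 786.25 g = 0.7863 kg.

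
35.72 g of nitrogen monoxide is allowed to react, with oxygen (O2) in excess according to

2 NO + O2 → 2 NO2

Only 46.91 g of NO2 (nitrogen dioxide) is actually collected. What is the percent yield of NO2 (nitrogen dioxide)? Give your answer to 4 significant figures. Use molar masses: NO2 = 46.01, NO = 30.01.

85.66 %

n(NO) = 35.720 g / 30.01 g/mol = 1.1903 mol.
From the equation the NO:NO2 mole ratio is 2:2, so n(NO2) = 1.1903 × 2/2 = 1.1903 mol.
Mass of NO2 = 1.1903 mol × 46.01 g/mol = 54.764 g.
This is the theoretical yield. Percent yield = 46.91 g / 54.764 g × 100% = 85.658%.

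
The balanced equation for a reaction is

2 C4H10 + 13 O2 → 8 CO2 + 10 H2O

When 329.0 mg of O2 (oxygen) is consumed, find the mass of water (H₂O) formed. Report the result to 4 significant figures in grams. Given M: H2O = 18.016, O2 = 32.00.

0.1425 g

Convert: 329.0 mg = 0.32900 g.
n(O2) = 0.32900 g / 32.00 g/mol = 0.010281 mol.
From the equation the O2:H2O mole ratio is 13:10, so n(H2O) = 0.010281 × 10/13 = 0.0079087 mol.
Mass of H2O = 0.0079087 mol × 18.016 g/mol = 0.14248 g.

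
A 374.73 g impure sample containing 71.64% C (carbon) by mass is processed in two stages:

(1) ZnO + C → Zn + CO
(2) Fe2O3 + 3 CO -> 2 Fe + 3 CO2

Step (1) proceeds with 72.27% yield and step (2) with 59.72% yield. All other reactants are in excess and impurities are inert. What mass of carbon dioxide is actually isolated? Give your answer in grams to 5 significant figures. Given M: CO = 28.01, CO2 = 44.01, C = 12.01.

Pure C = 374.73 × 0.7164 = 268.457 g.
n(C) = 268.457 / 12.01 = 22.3528 mol.
Step 1 (C:CO = 1:1): theoretical n(CO) = 22.3528 mol; at 72.27% yield, n(CO) = 16.1543 mol.
Step 2 (CO:CO2 = 3:3): theoretical n(CO2) = 16.1543 mol, so theoretical mass = 16.1543 × 44.01 = 710.952 g.
At 59.72% yield, actual mass of CO2 = 710.952 × 0.5972 = 424.581 g.

424.58 g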